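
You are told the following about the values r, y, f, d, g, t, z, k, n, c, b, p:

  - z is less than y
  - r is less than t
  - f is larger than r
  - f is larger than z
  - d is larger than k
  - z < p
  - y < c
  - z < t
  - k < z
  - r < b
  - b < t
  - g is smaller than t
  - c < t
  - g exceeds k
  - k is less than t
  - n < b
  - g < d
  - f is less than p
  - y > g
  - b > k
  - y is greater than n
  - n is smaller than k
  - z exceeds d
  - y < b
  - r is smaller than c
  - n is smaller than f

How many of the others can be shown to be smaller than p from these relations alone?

The elements the relations force below p are r, n, k, g, d, z, f — no chain reaches any other.
That is 7.

7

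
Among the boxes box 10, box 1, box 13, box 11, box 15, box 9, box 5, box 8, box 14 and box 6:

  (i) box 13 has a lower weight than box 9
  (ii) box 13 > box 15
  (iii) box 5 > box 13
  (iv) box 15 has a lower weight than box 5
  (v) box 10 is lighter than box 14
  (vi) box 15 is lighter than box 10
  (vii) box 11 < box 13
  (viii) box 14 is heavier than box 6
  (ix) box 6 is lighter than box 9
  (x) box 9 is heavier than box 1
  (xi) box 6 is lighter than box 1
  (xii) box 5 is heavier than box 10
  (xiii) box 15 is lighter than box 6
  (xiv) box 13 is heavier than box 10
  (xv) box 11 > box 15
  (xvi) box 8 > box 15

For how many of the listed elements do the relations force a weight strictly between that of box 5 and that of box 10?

1

The relations place box 10 below box 5. An element lies strictly between them when it is forced above box 10 and also forced below box 5.
Above box 10: {box 14, box 13, box 9}. Below box 5: {box 15, box 11, box 13}.
Intersection: {box 13} — 1.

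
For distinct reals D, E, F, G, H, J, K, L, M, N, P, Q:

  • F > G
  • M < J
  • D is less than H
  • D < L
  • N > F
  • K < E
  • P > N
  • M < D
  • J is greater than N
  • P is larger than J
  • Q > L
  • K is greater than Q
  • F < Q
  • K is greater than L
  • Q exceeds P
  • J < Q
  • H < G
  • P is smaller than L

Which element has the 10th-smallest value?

Piecing the relations together gives one ordering: M < D < H < G < F < N < J < P < L < Q < K < E.
The 10th smallest is Q.

Q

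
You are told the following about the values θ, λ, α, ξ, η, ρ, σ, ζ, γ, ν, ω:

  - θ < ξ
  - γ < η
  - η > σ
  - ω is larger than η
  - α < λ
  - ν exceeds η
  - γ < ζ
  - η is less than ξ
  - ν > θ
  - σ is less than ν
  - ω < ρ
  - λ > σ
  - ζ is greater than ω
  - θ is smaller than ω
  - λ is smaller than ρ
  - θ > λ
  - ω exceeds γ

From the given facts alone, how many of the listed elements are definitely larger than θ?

5

The elements the relations force above θ are ω, ξ, ν, ρ, ζ — no chain reaches any other.
That is 5.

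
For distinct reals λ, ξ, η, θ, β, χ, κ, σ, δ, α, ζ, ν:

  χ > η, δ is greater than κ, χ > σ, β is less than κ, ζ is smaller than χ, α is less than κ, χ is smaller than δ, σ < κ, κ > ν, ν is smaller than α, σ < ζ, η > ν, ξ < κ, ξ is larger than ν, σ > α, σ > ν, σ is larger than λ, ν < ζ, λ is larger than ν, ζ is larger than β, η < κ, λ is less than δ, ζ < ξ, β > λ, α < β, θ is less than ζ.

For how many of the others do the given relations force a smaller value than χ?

8

The elements the relations force below χ are ν, λ, θ, α, β, σ, η, ζ — no chain reaches any other.
That is 8.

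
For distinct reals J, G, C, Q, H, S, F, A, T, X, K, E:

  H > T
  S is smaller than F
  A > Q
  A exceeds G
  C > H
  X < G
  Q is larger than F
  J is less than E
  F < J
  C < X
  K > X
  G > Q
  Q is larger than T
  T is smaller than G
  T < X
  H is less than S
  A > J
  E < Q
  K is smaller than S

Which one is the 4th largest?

Piecing the relations together gives one ordering: T < H < C < X < K < S < F < J < E < Q < G < A.
Counting 4 from the largest end gives E.

E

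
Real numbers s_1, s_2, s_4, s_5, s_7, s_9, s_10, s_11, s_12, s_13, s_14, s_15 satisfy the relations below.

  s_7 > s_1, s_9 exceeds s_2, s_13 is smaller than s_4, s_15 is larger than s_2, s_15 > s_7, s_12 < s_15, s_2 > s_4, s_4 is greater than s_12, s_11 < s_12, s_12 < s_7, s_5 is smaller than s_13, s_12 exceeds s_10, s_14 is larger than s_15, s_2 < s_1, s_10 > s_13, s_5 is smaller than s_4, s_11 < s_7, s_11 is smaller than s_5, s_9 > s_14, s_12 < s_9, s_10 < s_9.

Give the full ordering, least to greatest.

s_11 < s_5 < s_13 < s_10 < s_12 < s_4 < s_2 < s_1 < s_7 < s_15 < s_14 < s_9

The consecutive links are each given: s_11 < s_5; s_5 < s_13; s_13 < s_10; s_10 < s_12; s_12 < s_4; s_4 < s_2; s_2 < s_1; s_1 < s_7; s_7 < s_15; s_15 < s_14; s_14 < s_9.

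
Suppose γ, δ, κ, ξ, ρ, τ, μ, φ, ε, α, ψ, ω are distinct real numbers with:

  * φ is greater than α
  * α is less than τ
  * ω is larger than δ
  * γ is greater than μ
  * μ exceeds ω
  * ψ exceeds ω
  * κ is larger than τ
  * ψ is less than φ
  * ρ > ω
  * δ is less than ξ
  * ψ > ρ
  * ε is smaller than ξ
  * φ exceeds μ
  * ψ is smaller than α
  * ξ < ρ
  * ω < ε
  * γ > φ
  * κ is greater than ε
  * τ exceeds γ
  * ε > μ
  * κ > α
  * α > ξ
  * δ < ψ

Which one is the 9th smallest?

φ

Chaining the given pairs: δ < ω < μ < ε < ξ < ρ < ψ < α < φ < γ < τ < κ.
Counting 9 from the smallest end gives φ.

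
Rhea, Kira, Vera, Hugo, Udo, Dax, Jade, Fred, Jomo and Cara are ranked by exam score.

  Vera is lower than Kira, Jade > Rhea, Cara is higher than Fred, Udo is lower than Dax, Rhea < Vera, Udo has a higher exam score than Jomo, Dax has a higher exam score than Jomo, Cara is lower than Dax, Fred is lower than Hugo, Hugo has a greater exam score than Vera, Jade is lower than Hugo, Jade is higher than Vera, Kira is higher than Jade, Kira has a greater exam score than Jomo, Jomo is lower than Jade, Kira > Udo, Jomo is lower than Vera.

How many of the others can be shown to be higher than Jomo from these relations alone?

Directly above Jomo: Vera, Jade, Udo, Dax, Kira.
One step further: Hugo (6 so far).
Nothing else is reachable above Jomo; 6 in all.

6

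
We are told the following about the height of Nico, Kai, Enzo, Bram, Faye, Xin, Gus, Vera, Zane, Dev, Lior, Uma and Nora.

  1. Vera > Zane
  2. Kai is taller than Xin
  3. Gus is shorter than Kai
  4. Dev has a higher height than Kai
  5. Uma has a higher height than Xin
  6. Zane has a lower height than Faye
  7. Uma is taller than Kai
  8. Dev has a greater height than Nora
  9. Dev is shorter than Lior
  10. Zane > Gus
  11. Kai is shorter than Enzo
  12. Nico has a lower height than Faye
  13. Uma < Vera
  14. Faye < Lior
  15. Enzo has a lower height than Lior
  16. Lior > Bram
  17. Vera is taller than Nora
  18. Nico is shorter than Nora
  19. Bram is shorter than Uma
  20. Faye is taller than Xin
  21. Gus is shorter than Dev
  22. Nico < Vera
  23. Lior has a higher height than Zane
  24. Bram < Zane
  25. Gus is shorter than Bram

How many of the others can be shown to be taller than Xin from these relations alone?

The elements the relations force above Xin are Kai, Enzo, Faye, Dev, Uma, Lior, Vera — no chain reaches any other.
That is 7.

7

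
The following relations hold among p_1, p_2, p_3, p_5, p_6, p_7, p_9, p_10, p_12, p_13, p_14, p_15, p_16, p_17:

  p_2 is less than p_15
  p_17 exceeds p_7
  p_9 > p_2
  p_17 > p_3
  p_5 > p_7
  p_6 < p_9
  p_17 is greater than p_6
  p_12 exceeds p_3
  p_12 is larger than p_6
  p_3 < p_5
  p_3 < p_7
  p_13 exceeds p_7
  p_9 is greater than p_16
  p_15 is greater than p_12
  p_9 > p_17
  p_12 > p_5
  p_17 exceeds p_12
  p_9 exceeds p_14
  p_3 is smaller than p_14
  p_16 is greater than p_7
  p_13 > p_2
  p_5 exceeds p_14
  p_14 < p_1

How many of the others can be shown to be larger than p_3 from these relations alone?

10

The elements the relations force above p_3 are p_7, p_14, p_13, p_5, p_12, p_17, p_15, p_1, p_16, p_9 — no chain reaches any other.
That is 10.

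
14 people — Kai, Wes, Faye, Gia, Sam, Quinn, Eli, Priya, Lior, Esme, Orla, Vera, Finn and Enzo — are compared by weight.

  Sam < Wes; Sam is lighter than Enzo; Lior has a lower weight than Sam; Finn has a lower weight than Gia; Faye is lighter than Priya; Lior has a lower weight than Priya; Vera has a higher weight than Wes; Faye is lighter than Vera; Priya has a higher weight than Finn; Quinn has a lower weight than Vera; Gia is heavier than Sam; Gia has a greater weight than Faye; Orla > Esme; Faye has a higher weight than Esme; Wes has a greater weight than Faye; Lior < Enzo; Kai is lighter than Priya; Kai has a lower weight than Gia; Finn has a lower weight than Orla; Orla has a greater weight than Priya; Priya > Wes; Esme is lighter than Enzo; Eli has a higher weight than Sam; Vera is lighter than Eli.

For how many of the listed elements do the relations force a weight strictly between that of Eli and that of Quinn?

1

Chaining upward from Quinn reaches: Vera.
Chaining downward from Eli reaches: Esme, Lior, Faye, Sam, Wes, Vera.
Strictly between Quinn and Eli are those in both lists: Vera — 1 element.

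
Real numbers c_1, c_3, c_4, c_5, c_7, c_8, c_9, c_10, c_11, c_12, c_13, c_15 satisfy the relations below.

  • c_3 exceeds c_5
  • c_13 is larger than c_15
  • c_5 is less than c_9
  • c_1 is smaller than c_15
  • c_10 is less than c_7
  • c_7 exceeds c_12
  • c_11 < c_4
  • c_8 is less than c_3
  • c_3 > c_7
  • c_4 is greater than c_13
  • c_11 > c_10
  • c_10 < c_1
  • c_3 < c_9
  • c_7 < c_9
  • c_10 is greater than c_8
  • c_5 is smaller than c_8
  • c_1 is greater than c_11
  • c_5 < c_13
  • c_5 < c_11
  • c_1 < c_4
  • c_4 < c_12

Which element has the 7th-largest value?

Chaining the given pairs: c_5 < c_8 < c_10 < c_11 < c_1 < c_15 < c_13 < c_4 < c_12 < c_7 < c_3 < c_9.
The 7th largest is c_15.

c_15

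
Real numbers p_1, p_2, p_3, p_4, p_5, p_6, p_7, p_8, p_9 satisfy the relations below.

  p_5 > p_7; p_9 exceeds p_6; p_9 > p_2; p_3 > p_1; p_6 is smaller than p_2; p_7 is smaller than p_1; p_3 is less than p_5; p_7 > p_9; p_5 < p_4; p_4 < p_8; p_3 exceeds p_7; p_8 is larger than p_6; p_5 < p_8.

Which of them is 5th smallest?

p_1

Chaining the given pairs: p_6 < p_2 < p_9 < p_7 < p_1 < p_3 < p_5 < p_4 < p_8.
The 5th smallest is p_1.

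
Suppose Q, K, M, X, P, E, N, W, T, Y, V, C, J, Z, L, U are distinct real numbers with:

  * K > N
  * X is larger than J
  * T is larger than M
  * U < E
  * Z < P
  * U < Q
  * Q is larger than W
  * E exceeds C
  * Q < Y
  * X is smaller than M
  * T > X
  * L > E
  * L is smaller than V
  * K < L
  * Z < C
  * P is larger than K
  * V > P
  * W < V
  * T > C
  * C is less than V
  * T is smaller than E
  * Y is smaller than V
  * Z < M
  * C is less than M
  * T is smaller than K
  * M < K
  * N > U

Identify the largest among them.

V

W is not greatest since W < Q; U is not greatest since U < N; Q is not greatest since Q < Y; Z is not greatest since Z < C; J is not greatest since J < X; X is not greatest since X < T; N is not greatest since N < K; C is not greatest since C < E; M is not greatest since M < T; T is not greatest since T < K; E is not greatest since E < L; K is not greatest since K < P; L is not greatest since L < V; Y is not greatest since Y < V; P is not greatest since P < V.
Only V has nothing above it, so V is the largest.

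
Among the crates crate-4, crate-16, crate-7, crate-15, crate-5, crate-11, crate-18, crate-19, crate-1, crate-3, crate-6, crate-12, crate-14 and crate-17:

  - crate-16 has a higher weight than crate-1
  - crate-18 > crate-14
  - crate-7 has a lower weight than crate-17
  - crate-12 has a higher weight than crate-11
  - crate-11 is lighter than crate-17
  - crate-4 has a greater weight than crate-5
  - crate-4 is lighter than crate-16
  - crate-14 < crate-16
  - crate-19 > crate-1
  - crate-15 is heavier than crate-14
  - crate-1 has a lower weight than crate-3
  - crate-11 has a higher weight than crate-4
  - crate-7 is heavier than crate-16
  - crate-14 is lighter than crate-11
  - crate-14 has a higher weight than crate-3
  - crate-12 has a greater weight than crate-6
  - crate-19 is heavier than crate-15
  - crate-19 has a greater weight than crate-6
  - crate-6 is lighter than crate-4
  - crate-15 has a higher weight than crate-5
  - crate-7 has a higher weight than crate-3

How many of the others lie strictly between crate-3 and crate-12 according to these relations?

2

Chaining upward from crate-3 reaches: crate-14, crate-15, crate-11, crate-16, crate-18, crate-7, crate-19, crate-17.
Chaining downward from crate-12 reaches: crate-1, crate-6, crate-14, crate-5, crate-4, crate-11.
Strictly between crate-3 and crate-12 are those in both lists: crate-14, crate-11 — 2 elements.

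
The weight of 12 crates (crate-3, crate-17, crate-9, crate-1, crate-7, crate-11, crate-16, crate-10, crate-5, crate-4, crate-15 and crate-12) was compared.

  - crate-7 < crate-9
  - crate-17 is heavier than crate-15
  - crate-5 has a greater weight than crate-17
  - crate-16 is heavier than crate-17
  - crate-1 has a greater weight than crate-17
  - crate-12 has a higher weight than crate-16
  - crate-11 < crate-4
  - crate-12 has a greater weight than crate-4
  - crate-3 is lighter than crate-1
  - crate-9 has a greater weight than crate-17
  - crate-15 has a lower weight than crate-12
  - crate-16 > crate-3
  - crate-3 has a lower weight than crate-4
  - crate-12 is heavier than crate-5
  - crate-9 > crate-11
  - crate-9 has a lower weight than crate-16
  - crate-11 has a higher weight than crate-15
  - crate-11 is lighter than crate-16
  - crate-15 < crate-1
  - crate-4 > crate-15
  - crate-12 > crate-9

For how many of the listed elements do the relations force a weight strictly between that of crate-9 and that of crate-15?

2

The relations place crate-15 below crate-9. An element lies strictly between them when it is forced above crate-15 and also forced below crate-9.
Above crate-15: {crate-17, crate-11, crate-5, crate-4, crate-16, crate-1, crate-12}. Below crate-9: {crate-17, crate-11, crate-7}.
Intersection: {crate-17, crate-11} — 2.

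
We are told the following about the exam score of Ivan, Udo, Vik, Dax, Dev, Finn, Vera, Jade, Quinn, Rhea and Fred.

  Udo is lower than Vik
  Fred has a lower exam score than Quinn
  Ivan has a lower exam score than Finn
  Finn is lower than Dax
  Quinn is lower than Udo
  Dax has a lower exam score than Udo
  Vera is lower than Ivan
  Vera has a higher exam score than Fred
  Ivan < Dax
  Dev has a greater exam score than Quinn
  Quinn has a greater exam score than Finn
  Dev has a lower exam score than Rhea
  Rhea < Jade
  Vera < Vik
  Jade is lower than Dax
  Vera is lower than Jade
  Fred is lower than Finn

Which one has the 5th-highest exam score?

Chaining the given pairs: Fred < Vera < Ivan < Finn < Quinn < Dev < Rhea < Jade < Dax < Udo < Vik.
The 5th largest is Rhea.

Rhea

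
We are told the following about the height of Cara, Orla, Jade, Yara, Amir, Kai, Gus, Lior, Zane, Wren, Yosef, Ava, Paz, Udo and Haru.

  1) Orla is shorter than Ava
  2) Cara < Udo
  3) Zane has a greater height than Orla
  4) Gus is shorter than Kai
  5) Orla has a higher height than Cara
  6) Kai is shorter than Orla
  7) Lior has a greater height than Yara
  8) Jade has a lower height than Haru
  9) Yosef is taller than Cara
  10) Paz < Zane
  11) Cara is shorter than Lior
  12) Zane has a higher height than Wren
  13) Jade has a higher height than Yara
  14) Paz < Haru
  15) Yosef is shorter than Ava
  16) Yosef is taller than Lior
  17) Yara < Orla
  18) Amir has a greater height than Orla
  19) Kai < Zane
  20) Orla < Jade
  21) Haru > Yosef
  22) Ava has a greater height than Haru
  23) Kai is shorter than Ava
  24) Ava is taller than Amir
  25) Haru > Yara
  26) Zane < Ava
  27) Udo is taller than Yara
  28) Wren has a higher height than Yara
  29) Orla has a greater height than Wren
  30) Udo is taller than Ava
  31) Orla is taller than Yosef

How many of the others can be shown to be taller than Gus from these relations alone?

Directly above Gus: Kai.
One step further: Orla, Zane, Ava (4 so far).
One step further: Amir, Jade, Udo (7 so far).
One step further: Haru (8 so far).
No other element is forced above Gus by the given relations, so the count is 8.

8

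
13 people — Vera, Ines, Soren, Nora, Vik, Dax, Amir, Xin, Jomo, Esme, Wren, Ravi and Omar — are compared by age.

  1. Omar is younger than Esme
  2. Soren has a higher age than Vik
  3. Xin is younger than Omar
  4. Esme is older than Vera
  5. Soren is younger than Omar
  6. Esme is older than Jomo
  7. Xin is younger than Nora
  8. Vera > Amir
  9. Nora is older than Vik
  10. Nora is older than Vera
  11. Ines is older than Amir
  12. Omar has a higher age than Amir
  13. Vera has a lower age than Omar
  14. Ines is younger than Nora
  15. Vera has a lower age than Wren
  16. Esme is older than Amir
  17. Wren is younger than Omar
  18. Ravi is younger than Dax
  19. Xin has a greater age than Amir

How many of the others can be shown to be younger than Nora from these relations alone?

Directly below Nora: Vik, Vera, Ines, Xin.
One step further: Amir (5 so far).
No other element is forced below Nora by the given relations, so the count is 5.

5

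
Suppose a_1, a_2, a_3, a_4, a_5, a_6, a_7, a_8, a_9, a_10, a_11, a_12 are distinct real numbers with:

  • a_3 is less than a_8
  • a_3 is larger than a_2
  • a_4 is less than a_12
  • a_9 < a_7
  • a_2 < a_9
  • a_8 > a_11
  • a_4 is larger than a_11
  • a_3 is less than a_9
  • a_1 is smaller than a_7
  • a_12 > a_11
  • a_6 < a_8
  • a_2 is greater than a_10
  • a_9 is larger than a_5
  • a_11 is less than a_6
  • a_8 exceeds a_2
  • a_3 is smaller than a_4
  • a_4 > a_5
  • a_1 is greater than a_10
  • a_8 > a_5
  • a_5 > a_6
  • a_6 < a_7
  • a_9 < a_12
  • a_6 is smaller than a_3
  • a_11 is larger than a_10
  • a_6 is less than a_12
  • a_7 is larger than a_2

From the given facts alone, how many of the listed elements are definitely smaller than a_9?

Directly below a_9: a_2, a_5, a_3.
One step further: a_10, a_6 (5 so far).
One step further: a_11 (6 so far).
Nothing else is reachable below a_9; 6 in all.

6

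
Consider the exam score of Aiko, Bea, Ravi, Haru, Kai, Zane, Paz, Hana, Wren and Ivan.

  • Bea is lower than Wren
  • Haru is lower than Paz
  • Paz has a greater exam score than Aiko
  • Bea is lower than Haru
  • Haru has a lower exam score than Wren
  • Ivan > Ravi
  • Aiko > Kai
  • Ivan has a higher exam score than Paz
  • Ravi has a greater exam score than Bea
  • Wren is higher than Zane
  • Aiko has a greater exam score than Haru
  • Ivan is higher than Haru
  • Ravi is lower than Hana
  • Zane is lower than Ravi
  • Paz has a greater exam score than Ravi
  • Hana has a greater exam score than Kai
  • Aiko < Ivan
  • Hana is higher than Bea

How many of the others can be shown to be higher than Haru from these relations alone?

Directly above Haru: Aiko, Wren, Paz, Ivan.
Nothing else is reachable above Haru; 4 in all.

4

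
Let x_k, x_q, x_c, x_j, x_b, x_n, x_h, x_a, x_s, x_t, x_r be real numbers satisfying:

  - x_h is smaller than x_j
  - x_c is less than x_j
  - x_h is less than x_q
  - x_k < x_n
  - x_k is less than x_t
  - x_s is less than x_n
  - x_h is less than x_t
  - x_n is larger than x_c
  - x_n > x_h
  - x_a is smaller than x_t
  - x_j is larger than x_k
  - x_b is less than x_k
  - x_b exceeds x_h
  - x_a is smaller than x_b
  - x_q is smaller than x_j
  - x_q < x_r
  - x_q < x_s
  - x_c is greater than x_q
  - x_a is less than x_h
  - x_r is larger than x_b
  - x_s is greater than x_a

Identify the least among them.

x_a

x_h is not least since x_a < x_h; x_q is not least since x_h < x_q; x_c is not least since x_q < x_c; x_b is not least since x_a < x_b; x_s is not least since x_a < x_s; x_k is not least since x_b < x_k; x_t is not least since x_a < x_t; x_r is not least since x_q < x_r; x_n is not least since x_h < x_n; x_j is not least since x_c < x_j.
Only x_a has nothing below it, so x_a is the least.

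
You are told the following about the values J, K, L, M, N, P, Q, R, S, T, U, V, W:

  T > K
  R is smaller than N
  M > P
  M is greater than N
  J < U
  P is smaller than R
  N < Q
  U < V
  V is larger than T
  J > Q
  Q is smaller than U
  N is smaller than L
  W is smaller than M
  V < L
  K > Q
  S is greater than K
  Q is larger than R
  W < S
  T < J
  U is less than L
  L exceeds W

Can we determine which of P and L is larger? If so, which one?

P < R and R < N give P < N.
With N < Q: P < R < N < Q.
With Q < K: P < R < N < Q < K.
With K < T: P < R < N < Q < K < T.
With T < J: P < R < N < Q < K < T < J.
With J < U: P < R < N < Q < K < T < J < U.
Then U < V extends the chain to V.
Then V < L extends the chain to L.
So L is larger.

L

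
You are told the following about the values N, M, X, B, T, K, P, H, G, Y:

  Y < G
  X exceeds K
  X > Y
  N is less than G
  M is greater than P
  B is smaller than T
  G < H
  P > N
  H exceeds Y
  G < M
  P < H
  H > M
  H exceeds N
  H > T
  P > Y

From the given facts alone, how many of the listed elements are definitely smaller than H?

7

Directly below H: N, Y, P, T, G, M.
One step further: B (7 so far).
No other element is forced below H by the given relations, so the count is 7.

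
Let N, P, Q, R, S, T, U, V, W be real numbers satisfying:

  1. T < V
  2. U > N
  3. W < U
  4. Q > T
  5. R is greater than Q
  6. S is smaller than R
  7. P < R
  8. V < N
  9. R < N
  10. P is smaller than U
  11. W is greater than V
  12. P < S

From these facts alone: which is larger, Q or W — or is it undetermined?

Following every chain through Q: above Q we get R, N, U; below Q we get T.
W is not reached, and no chain runs the other way from W to Q.
So the given relations leave the order of Q and W undetermined.

undetermined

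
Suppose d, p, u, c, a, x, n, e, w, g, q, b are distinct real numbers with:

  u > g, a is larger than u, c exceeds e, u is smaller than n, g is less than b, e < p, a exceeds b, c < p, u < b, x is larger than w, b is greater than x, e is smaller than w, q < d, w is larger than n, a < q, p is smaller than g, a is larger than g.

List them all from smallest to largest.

The consecutive links are each given: e < c; c < p; p < g; g < u; u < n; n < w; w < x; x < b; b < a; a < q; q < d.

e < c < p < g < u < n < w < x < b < a < q < d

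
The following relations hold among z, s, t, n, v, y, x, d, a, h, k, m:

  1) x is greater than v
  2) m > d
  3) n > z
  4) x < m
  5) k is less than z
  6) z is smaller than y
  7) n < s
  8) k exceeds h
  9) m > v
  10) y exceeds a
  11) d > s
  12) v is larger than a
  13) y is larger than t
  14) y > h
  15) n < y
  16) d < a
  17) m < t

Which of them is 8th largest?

s

Chaining the given pairs: h < k < z < n < s < d < a < v < x < m < t < y.
The 8th largest is s.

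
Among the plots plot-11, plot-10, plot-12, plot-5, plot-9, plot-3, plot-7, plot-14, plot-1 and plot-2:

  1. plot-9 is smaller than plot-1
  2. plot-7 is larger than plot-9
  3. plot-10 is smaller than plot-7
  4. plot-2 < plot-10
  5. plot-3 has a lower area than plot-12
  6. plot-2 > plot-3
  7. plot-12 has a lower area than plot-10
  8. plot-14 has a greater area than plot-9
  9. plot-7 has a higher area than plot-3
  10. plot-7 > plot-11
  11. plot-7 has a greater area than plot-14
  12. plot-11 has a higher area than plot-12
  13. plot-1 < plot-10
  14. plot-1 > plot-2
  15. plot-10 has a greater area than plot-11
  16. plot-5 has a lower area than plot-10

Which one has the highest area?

plot-7

plot-3 is not greatest since plot-3 < plot-12; plot-12 is not greatest since plot-12 < plot-10; plot-2 is not greatest since plot-2 < plot-1; plot-9 is not greatest since plot-9 < plot-14; plot-14 is not greatest since plot-14 < plot-7; plot-1 is not greatest since plot-1 < plot-10; plot-5 is not greatest since plot-5 < plot-10; plot-11 is not greatest since plot-11 < plot-7; plot-10 is not greatest since plot-10 < plot-7.
Only plot-7 has nothing above it, so plot-7 is the highest area.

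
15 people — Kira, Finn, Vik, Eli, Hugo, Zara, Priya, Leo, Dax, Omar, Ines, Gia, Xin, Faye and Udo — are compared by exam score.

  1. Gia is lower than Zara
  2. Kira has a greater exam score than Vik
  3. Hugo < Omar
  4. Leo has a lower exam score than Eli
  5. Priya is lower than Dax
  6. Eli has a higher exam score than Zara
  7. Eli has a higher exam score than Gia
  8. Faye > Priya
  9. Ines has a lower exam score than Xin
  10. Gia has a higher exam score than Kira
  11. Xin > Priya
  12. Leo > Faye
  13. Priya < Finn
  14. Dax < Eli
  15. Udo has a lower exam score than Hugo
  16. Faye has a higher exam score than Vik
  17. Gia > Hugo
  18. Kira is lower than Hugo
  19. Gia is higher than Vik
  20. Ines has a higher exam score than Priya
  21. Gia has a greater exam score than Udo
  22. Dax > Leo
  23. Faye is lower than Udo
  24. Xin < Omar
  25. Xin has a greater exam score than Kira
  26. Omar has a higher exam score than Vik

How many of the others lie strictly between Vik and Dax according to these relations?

2

The relations place Vik below Dax. An element lies strictly between them when it is forced above Vik and also forced below Dax.
Above Vik: {Faye, Kira, Xin, Leo, Udo, Hugo, Gia, Zara, Eli, Omar}. Below Dax: {Priya, Faye, Leo}.
Intersection: {Faye, Leo} — 2.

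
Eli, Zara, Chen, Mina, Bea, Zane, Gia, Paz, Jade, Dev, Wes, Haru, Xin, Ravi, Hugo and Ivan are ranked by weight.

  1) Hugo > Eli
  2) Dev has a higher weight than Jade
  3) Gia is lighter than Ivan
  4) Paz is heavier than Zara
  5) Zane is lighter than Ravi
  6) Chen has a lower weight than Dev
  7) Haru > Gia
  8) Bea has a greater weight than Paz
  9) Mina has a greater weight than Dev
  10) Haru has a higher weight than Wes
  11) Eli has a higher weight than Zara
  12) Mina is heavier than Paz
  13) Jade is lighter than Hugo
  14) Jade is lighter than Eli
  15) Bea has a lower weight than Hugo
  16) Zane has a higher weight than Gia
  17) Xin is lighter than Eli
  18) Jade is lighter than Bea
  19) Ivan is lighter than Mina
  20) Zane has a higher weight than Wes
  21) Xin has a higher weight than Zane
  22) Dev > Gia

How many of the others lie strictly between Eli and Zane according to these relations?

1

The relations place Zane below Eli. An element lies strictly between them when it is forced above Zane and also forced below Eli.
Above Zane: {Xin, Ravi, Hugo}. Below Eli: {Zara, Gia, Wes, Jade, Xin}.
Intersection: {Xin} — 1.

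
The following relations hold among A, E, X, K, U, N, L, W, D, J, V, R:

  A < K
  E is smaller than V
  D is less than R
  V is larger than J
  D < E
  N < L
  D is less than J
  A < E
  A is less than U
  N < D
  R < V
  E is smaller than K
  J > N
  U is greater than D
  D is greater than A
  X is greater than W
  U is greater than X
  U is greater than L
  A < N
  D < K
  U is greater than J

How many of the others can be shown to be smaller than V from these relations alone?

6

Directly below V: E, J, R.
One step further: A, N, D (6 so far).
No other element is forced below V by the given relations, so the count is 6.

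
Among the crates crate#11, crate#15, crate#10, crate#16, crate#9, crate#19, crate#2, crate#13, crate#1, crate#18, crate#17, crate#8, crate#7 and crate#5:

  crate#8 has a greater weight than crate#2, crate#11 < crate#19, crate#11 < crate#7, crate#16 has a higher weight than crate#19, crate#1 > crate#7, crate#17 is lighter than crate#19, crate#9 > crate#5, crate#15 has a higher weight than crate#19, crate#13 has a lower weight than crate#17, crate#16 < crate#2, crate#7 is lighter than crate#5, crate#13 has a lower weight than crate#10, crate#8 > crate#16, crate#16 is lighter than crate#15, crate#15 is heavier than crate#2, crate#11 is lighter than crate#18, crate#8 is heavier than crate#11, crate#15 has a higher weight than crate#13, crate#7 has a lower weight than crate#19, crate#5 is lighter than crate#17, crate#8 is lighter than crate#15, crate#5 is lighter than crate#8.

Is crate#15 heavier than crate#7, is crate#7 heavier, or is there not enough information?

crate#15

Following the relations from crate#7: crate#7 < crate#5 < crate#17 < crate#19 < crate#16 < crate#2 < crate#8 < crate#15.
So crate#15 is heavier.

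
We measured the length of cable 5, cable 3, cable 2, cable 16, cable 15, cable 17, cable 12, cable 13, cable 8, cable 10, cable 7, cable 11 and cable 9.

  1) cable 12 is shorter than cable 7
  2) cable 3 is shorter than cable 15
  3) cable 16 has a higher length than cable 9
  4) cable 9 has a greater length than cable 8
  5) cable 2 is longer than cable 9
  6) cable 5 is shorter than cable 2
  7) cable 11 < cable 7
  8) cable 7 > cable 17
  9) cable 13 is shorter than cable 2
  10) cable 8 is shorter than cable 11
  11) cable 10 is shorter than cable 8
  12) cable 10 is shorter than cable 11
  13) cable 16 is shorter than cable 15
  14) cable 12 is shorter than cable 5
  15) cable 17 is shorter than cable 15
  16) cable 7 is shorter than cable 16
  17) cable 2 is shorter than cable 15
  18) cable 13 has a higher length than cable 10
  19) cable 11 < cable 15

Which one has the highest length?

Chaining downward from cable 15: directly below it, cable 17, cable 3, cable 11, cable 2, cable 16; then cable 10, cable 8, cable 9, cable 7, cable 5, cable 13; then cable 12.
That covers every other element, and nothing is given above cable 15, so cable 15 is the highest length.

cable 15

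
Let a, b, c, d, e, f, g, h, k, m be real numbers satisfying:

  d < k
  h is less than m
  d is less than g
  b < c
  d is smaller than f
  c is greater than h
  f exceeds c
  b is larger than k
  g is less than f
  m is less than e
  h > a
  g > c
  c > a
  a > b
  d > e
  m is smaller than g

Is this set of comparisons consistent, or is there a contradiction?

Chaining the given relations yields h < m < e < d < k < b < a, so h < a. But one relation states a < h. These cannot both hold.

inconsistent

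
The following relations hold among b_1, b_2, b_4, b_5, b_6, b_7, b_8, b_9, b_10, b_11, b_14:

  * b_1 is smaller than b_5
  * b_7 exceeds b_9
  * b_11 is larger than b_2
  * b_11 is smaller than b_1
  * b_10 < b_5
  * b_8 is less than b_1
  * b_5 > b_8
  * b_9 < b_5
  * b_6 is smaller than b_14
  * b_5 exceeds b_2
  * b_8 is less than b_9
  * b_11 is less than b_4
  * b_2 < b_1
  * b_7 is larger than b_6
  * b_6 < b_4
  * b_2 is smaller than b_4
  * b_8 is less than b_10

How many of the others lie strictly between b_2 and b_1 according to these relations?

1

The relations place b_2 below b_1. An element lies strictly between them when it is forced above b_2 and also forced below b_1.
Above b_2: {b_11, b_4, b_5}. Below b_1: {b_8, b_11}.
Intersection: {b_11} — 1.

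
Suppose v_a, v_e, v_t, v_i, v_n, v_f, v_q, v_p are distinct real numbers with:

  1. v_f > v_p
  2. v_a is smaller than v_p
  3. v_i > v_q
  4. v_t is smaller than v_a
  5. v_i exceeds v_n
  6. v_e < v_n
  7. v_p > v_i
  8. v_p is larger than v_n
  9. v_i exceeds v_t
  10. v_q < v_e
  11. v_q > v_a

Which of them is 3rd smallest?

The consecutive relations fix a unique order: v_t < v_a < v_q < v_e < v_n < v_i < v_p < v_f.
Counting 3 from the smallest end gives v_q.

v_q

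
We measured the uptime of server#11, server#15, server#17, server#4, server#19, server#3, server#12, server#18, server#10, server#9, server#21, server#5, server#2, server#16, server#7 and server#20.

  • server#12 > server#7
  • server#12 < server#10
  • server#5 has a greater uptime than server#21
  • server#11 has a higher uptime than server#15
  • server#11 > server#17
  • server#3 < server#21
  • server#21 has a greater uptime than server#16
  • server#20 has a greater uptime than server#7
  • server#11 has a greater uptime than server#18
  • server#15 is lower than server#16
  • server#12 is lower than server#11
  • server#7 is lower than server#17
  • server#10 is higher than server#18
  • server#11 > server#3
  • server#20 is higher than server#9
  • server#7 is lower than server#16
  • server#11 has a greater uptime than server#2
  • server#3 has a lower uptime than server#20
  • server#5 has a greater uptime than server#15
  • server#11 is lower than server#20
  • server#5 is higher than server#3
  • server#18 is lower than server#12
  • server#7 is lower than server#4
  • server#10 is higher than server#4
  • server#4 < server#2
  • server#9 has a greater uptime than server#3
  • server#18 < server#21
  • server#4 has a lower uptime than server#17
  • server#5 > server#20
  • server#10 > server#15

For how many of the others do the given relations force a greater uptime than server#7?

10

The elements the relations force above server#7 are server#12, server#4, server#2, server#16, server#17, server#21, server#10, server#11, server#20, server#5 — no chain reaches any other.
That is 10.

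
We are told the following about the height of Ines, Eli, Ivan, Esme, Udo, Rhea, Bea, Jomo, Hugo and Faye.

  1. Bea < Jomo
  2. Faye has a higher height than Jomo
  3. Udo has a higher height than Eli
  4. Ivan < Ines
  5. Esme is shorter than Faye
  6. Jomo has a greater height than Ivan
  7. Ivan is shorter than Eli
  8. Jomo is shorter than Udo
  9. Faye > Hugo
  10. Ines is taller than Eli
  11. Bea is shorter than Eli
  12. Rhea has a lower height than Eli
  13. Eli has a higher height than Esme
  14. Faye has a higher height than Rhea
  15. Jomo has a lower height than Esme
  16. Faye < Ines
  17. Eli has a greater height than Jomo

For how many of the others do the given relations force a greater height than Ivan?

From Ivan the given relations immediately reach Jomo, Eli, Ines.
From those, Esme, Faye, Udo — 6 in total.
Nothing else is reachable above Ivan; 6 in all.

6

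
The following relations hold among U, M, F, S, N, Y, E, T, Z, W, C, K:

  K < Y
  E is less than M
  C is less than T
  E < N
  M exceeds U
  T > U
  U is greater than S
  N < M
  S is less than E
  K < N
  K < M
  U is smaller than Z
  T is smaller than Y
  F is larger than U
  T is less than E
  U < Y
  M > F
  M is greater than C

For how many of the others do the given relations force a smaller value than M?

8

From M the given relations immediately reach C, U, F, K, E, N.
From those, S, T — 8 in total.
Nothing else is reachable below M; 8 in all.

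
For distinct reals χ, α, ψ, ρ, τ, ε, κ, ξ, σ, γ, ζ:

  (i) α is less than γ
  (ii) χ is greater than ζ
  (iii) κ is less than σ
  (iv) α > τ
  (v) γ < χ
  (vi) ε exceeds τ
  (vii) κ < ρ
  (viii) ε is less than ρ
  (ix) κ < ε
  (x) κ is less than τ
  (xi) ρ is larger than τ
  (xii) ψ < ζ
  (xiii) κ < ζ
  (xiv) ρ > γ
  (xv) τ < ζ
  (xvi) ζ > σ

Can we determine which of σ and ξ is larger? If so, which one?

Following every chain through σ: above σ we get ζ, χ; below σ we get κ.
ξ is not reached, and no chain runs the other way from ξ to σ.
So the given relations leave the order of σ and ξ undetermined.

undetermined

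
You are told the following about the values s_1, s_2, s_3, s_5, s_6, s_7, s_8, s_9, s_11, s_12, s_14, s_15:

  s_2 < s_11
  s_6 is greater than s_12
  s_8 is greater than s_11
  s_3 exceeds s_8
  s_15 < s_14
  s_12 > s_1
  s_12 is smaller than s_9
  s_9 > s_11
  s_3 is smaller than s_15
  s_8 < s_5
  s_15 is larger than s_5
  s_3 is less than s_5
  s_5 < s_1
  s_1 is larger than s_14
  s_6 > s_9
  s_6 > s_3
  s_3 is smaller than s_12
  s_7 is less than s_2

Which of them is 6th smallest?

s_5

The consecutive relations fix a unique order: s_7 < s_2 < s_11 < s_8 < s_3 < s_5 < s_15 < s_14 < s_1 < s_12 < s_9 < s_6.
Counting 6 from the smallest end gives s_5.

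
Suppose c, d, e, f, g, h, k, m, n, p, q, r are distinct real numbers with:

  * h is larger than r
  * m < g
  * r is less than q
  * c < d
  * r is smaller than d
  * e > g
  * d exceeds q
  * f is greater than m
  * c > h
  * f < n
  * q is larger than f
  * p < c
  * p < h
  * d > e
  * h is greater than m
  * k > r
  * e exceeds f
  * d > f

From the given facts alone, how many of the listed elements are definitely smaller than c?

4

Directly below c: p, h.
One step further: r, m (4 so far).
Nothing else is reachable below c; 4 in all.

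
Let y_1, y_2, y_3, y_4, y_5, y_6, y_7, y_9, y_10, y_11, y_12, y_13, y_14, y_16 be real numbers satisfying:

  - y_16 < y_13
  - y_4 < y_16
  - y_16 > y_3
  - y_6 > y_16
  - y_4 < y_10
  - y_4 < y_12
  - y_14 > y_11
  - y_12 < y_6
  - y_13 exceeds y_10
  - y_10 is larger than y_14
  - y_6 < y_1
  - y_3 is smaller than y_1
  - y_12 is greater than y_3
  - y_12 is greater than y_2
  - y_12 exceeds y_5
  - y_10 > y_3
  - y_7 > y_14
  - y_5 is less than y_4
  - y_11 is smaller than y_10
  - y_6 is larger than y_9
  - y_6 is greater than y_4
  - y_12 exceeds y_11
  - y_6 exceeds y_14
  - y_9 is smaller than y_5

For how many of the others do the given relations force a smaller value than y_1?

10

From y_1 the given relations immediately reach y_3, y_6.
From those, y_9, y_14, y_4, y_16, y_12 — 7 in total.
From those, y_11, y_2, y_5 — 10 in total.
No other element is forced below y_1 by the given relations, so the count is 10.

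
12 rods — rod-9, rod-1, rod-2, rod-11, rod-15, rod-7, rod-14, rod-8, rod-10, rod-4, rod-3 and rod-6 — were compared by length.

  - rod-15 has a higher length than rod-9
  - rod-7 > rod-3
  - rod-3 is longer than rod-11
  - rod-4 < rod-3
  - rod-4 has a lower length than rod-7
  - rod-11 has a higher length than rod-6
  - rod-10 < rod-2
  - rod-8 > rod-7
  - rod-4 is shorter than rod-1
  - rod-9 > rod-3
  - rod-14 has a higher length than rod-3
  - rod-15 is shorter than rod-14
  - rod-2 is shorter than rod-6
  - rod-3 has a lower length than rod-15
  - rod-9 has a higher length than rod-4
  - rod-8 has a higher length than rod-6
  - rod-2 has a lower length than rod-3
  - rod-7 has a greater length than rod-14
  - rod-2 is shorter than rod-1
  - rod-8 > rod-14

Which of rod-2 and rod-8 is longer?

rod-8

rod-2 < rod-6 and rod-6 < rod-11 give rod-2 < rod-11.
Then rod-11 < rod-3 extends the chain to rod-3.
Then rod-3 < rod-9 extends the chain to rod-9.
With rod-9 < rod-15: rod-2 < rod-6 < rod-11 < rod-3 < rod-9 < rod-15.
Then rod-15 < rod-14 extends the chain to rod-14.
With rod-14 < rod-7: rod-2 < rod-6 < rod-11 < rod-3 < rod-9 < rod-15 < rod-14 < rod-7.
Then rod-7 < rod-8 extends the chain to rod-8.
So rod-2 < rod-8; rod-8 is the longer of the two.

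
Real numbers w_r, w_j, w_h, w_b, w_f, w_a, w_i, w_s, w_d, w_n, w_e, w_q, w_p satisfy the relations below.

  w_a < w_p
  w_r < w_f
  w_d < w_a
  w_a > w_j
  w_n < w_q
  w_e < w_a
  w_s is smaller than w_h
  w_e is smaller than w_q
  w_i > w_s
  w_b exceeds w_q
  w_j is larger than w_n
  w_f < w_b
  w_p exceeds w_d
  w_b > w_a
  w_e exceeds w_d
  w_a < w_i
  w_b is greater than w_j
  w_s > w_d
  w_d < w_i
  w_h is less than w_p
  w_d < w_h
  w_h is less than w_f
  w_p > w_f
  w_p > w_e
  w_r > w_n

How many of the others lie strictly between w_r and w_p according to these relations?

1

The relations place w_r below w_p. An element lies strictly between them when it is forced above w_r and also forced below w_p.
Above w_r: {w_f, w_b}. Below w_p: {w_d, w_e, w_s, w_n, w_j, w_a, w_h, w_f}.
Intersection: {w_f} — 1.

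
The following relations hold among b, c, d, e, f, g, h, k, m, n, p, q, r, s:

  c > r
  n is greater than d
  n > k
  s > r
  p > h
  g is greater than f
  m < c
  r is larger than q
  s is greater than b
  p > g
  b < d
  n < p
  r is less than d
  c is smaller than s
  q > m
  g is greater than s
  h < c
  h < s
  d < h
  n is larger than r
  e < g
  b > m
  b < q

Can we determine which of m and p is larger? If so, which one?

p

m < b and b < q give m < q.
With q < r: m < b < q < r.
Then r < d extends the chain to d.
With d < h: m < b < q < r < d < h.
With h < c: m < b < q < r < d < h < c.
Then c < s extends the chain to s.
Then s < g extends the chain to g.
With g < p: m < b < q < r < d < h < c < s < g < p.
So p is larger.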